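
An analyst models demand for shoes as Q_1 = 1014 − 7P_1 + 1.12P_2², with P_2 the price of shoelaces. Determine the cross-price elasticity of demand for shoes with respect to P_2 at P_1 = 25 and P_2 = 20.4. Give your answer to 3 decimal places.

At P_1 = 25 and P_2 = 20.4: Q_1 = 1305.099.
∂Q_1/∂P_2 = 2.24P_2 = 2.24(20.4) = 45.6960.
ε = (∂Q_1/∂P_2)(P_2/Q_1) = 45.6960 × (20.4/1305.099) ≈ 0.714.
ε > 0: substitutes.

0.714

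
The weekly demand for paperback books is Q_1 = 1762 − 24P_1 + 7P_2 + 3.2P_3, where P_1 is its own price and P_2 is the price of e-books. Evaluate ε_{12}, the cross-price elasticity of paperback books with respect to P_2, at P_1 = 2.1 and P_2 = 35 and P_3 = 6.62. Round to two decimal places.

At P_1 = 2.1 and P_2 = 35 and P_3 = 6.62: Q_1 = 1977.784.
∂Q_1/∂P_2 = 7.
ε = (∂Q_1/∂P_2)(P_2/Q_1) = 7 × (35/1977.784) ≈ 0.12.

0.12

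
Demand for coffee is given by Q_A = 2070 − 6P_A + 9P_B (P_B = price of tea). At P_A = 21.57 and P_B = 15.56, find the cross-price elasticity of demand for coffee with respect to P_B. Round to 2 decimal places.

At P_A = 21.57 and P_B = 15.56: Q_A = 2080.62.
∂Q_A/∂P_B = 9.
ε = (∂Q_A/∂P_B)(P_B/Q_A) = 9 × (15.56/2080.62) ≈ 0.07.
Since ε > 0, coffee and tea are substitutes.

0.07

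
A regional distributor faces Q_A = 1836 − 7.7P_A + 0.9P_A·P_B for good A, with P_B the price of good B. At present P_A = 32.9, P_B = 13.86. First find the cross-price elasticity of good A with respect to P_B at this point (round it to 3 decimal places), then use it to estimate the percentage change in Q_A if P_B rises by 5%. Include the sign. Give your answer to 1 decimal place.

1.0%

At P_A = 32.9, P_B = 13.86: Q_A = 1993.065.
∂Q_A/∂P_B = 0.9P_A = 29.6100.
ε = (∂Q_A/∂P_B)(P_B/Q_A) = 29.6100 × 13.86/1993.065 ≈ 0.206.
%ΔQ_A ≈ ε × %ΔP_B = 0.206 × (5%) = 1.0%.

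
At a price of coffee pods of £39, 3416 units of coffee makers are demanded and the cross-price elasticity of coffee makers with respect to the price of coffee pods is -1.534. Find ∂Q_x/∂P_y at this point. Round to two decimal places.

-134.36

ε = (∂Q_x/∂P_y)·(P_y/Q_x) ⇒ ∂Q_x/∂P_y = ε·Q_x/P_y = -1.534 × 3416/39 ≈ -134.36.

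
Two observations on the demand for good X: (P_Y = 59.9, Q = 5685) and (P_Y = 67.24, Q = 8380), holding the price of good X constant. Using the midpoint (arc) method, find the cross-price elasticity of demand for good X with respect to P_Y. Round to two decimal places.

ΔQ_X = 8380 − 5685 = 2695; ΔP_Y = 67.24 − 59.9 = 7.34.
Midpoints: Q̄_X = 7032.5, P̄_Y = 63.57.
ε = (ΔQ_X/Q̄_X)/(ΔP_Y/P̄_Y) = (2695/7032.5)/(7.34/63.57) ≈ 3.32.

3.32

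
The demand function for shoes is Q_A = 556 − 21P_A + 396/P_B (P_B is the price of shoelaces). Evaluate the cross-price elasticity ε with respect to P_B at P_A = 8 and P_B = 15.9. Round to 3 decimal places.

At P_A = 8 and P_B = 15.9: Q_A = 412.906.
∂Q_A/∂P_B = −396/P_B² = -1.5664.
ε = (∂Q_A/∂P_B)(P_B/Q_A) = -1.5664 × (15.9/412.906) ≈ -0.060.
ε < 0: complements.

-0.060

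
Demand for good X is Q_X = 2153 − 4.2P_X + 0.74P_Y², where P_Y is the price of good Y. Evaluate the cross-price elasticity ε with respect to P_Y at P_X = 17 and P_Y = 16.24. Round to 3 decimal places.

At P_X = 17 and P_Y = 16.24: Q_X = 2276.766.
∂Q_X/∂P_Y = 1.48P_Y = 1.48(16.24) = 24.0352.
ε = (∂Q_X/∂P_Y)(P_Y/Q_X) = 24.0352 × (16.24/2276.766) ≈ 0.171.

0.171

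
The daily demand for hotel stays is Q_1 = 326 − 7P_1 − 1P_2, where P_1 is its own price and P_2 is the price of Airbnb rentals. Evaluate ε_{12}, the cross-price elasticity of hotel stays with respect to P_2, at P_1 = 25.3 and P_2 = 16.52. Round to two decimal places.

-0.12

At P_1 = 25.3 and P_2 = 16.52: Q_1 = 132.38.
∂Q_1/∂P_2 = -1.
ε = (∂Q_1/∂P_2)(P_2/Q_1) = -1 × (16.52/132.38) ≈ -0.12.
Since ε < 0, hotel stays and Airbnb rentals are complements.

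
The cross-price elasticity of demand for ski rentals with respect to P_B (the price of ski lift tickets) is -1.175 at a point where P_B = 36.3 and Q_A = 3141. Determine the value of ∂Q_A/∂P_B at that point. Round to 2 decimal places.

ε = (∂Q_A/∂P_B)·(P_B/Q_A) ⇒ ∂Q_A/∂P_B = ε·Q_A/P_B = -1.175 × 3141/36.3 ≈ -101.67.

-101.67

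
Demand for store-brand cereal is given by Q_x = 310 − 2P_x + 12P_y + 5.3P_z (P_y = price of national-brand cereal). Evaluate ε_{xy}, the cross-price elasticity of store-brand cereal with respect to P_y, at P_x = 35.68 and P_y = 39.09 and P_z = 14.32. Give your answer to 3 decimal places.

0.599

At P_x = 35.68 and P_y = 39.09 and P_z = 14.32: Q_x = 783.616.
∂Q_x/∂P_y = 12.
ε = (∂Q_x/∂P_y)(P_y/Q_x) = 12 × (39.09/783.616) ≈ 0.599.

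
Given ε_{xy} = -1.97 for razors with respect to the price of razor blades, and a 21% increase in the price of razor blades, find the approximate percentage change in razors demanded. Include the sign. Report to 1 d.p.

-41.4%

%ΔQ ≈ ε × %ΔP of razor blades = -1.97 × (21%) = -41.4%.
Demand for razors falls by about 41.4%.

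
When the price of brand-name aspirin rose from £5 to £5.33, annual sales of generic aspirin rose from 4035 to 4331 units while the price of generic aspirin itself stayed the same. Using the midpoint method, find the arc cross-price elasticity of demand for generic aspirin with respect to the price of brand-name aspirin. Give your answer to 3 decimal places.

ΔQ_A = 4331 − 4035 = 296; ΔP_B = 5.33 − 5 = 0.33.
Midpoints: Q̄_A = 4183.0, P̄_B = 5.17.
ε = (ΔQ_A/Q̄_A)/(ΔP_B/P̄_B) = (296/4183.0)/(0.33/5.17) ≈ 1.108.

1.108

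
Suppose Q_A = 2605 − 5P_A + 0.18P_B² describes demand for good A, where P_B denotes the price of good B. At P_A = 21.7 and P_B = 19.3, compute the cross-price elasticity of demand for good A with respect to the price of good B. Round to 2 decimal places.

At P_A = 21.7 and P_B = 19.3: Q_A = 2563.548.
∂Q_A/∂P_B = 0.36P_B = 0.36(19.3) = 6.9480.
ε = (∂Q_A/∂P_B)(P_B/Q_A) = 6.9480 × (19.3/2563.548) ≈ 0.05.

0.05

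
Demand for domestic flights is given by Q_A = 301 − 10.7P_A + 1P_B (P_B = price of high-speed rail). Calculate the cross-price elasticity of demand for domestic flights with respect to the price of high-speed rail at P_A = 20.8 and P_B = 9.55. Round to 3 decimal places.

At P_A = 20.8 and P_B = 9.55: Q_A = 87.99.
∂Q_A/∂P_B = 1.
ε = (∂Q_A/∂P_B)(P_B/Q_A) = 1 × (9.55/87.99) ≈ 0.109.

0.109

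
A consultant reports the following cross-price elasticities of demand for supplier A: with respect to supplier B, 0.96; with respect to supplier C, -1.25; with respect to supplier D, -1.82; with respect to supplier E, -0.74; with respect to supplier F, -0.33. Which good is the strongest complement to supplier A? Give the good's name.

Complements have ε < 0. The most negative value is -1.82 (supplier D).

supplier D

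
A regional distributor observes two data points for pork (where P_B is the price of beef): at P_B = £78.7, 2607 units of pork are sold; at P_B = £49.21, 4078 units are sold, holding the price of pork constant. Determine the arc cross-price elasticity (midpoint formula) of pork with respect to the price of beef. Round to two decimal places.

-0.95

ΔQ_A = 4078 − 2607 = 1471; ΔP_B = 49.21 − 78.7 = -29.49.
Midpoints: Q̄_A = 3342.5, P̄_B = 63.95.
ε = (ΔQ_A/Q̄_A)/(ΔP_B/P̄_B) = (1471/3342.5)/(-29.49/63.95) ≈ -0.95.
ε < 0: pork and beef are complements.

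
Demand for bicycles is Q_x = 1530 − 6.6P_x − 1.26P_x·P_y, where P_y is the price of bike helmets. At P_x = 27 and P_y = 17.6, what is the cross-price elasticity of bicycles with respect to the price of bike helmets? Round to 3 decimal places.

At P_x = 27 and P_y = 17.6: Q_x = 753.048.
∂Q_x/∂P_y = -1.26P_x = -1.26(27) = -34.0200.
ε = (∂Q_x/∂P_y)(P_y/Q_x) = -34.0200 × (17.6/753.048) ≈ -0.795.
ε < 0: complements.

-0.795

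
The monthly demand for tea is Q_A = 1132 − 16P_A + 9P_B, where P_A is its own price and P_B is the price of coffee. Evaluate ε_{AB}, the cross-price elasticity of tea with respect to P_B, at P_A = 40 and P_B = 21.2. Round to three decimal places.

0.279

At P_A = 40 and P_B = 21.2: Q_A = 682.8.
∂Q_A/∂P_B = 9.
ε = (∂Q_A/∂P_B)(P_B/Q_A) = 9 × (21.2/682.8) ≈ 0.279.
Since ε > 0, tea and coffee are substitutes.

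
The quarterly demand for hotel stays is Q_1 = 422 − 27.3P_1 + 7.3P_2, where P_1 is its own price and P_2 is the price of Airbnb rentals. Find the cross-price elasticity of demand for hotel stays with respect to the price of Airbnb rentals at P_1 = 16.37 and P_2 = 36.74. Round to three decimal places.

1.102

At P_1 = 16.37 and P_2 = 36.74: Q_1 = 243.301.
∂Q_1/∂P_2 = 7.3.
ε = (∂Q_1/∂P_2)(P_2/Q_1) = 7.3 × (36.74/243.301) ≈ 1.102.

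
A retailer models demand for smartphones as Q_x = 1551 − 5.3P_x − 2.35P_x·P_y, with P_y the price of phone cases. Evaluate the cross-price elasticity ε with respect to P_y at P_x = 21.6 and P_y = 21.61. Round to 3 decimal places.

At P_x = 21.6 and P_y = 21.61: Q_x = 339.596.
∂Q_x/∂P_y = -2.35P_x = -2.35(21.6) = -50.7600.
ε = (∂Q_x/∂P_y)(P_y/Q_x) = -50.7600 × (21.61/339.596) ≈ -3.230.

-3.230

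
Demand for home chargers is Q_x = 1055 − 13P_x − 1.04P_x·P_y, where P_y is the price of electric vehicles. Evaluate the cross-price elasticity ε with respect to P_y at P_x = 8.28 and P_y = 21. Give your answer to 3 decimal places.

At P_x = 8.28 and P_y = 21: Q_x = 766.525.
∂Q_x/∂P_y = -1.04P_x = -1.04(8.28) = -8.6112.
ε = (∂Q_x/∂P_y)(P_y/Q_x) = -8.6112 × (21/766.525) ≈ -0.236.

-0.236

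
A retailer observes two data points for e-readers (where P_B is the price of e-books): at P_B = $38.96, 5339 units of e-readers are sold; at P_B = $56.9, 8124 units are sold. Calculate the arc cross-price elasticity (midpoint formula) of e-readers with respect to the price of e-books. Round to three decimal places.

1.105

ΔQ_A = 8124 − 5339 = 2785; ΔP_B = 56.9 − 38.96 = 17.94.
Midpoints: Q̄_A = 6731.5, P̄_B = 47.93.
ε = (ΔQ_A/Q̄_A)/(ΔP_B/P̄_B) = (2785/6731.5)/(17.94/47.93) ≈ 1.105.
ε > 0: e-readers and e-books are substitutes.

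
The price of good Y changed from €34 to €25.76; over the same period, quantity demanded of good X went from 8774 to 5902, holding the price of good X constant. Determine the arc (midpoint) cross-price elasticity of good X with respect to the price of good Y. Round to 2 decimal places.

ΔQ_X = 5902 − 8774 = -2872; ΔP_Y = 25.76 − 34 = -8.24.
Midpoints: Q̄_X = 7338.0, P̄_Y = 29.88.
ε = (ΔQ_X/Q̄_X)/(ΔP_Y/P̄_Y) = (-2872/7338.0)/(-8.24/29.88) ≈ 1.42.

1.42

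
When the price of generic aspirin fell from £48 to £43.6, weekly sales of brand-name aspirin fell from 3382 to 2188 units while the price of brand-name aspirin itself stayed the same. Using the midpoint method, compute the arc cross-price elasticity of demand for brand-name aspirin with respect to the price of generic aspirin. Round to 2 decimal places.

4.46

ΔQ_A = 2188 − 3382 = -1194; ΔP_B = 43.6 − 48 = -4.4.
Midpoints: Q̄_A = 2785.0, P̄_B = 45.80.
ε = (ΔQ_A/Q̄_A)/(ΔP_B/P̄_B) = (-1194/2785.0)/(-4.4/45.80) ≈ 4.46.
ε > 0: brand-name aspirin and generic aspirin are substitutes.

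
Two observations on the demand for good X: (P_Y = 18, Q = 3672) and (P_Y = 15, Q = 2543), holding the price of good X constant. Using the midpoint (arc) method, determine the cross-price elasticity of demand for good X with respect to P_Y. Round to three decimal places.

1.998

ΔQ_X = 2543 − 3672 = -1129; ΔP_Y = 15 − 18 = -3.
Midpoints: Q̄_X = 3107.5, P̄_Y = 16.50.
ε = (ΔQ_X/Q̄_X)/(ΔP_Y/P̄_Y) = (-1129/3107.5)/(-3/16.50) ≈ 1.998.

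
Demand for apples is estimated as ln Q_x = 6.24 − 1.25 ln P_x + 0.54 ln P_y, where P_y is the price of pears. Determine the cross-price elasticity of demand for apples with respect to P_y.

0.54

In a log-linear (constant-elasticity) demand function, the coefficient on ln P_y is the cross-price elasticity.
ε = 0.54. Positive, so apples and pears are substitutes.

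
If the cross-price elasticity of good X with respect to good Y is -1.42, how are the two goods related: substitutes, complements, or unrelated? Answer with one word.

complements

ε = -1.42 < 0, so a higher price of good Y lowers demand for good X: complements.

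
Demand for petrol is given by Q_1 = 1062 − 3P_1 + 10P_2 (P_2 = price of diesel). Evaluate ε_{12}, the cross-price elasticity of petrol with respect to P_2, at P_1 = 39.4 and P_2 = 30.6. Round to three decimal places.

At P_1 = 39.4 and P_2 = 30.6: Q_1 = 1249.8.
∂Q_1/∂P_2 = 10.
ε = (∂Q_1/∂P_2)(P_2/Q_1) = 10 × (30.6/1249.8) ≈ 0.245.
Since ε > 0, petrol and diesel are substitutes.

0.245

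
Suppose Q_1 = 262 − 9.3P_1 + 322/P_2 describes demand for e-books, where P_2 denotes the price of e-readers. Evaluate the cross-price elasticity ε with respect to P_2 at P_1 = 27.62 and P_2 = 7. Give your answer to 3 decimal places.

At P_1 = 27.62 and P_2 = 7: Q_1 = 51.134.
∂Q_1/∂P_2 = −322/P_2² = -6.5714.
ε = (∂Q_1/∂P_2)(P_2/Q_1) = -6.5714 × (7/51.134) ≈ -0.900.

-0.900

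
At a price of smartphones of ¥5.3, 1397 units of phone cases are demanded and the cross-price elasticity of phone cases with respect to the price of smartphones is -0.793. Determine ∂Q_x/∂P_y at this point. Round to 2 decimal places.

ε = (∂Q_x/∂P_y)·(P_y/Q_x) ⇒ ∂Q_x/∂P_y = ε·Q_x/P_y = -0.793 × 1397/5.3 ≈ -209.02.

-209.02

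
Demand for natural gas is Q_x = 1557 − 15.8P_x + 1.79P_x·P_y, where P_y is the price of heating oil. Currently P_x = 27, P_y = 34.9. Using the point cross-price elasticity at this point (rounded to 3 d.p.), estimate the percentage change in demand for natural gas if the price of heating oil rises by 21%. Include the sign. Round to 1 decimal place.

12.6%

At P_x = 27, P_y = 34.9: Q_x = 2817.117.
∂Q_x/∂P_y = 1.79P_x = 48.3300.
ε = (∂Q_x/∂P_y)(P_y/Q_x) = 48.3300 × 34.9/2817.117 ≈ 0.599.
%ΔQ_x ≈ ε × %ΔP_y = 0.599 × (21%) = 12.6%.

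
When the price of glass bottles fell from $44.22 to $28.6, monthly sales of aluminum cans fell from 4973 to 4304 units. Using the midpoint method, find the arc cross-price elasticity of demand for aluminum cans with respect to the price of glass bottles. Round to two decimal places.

0.34

ΔQ_A = 4304 − 4973 = -669; ΔP_B = 28.6 − 44.22 = -15.62.
Midpoints: Q̄_A = 4638.5, P̄_B = 36.41.
ε = (ΔQ_A/Q̄_A)/(ΔP_B/P̄_B) = (-669/4638.5)/(-15.62/36.41) ≈ 0.34.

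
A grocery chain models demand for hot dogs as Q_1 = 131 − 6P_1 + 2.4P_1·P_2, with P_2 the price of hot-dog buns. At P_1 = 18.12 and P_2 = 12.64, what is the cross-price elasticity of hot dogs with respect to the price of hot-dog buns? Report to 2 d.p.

0.96

At P_1 = 18.12 and P_2 = 12.64: Q_1 = 571.968.
∂Q_1/∂P_2 = 2.4P_1 = 2.4(18.12) = 43.4880.
ε = (∂Q_1/∂P_2)(P_2/Q_1) = 43.4880 × (12.64/571.968) ≈ 0.96.
ε > 0: substitutes.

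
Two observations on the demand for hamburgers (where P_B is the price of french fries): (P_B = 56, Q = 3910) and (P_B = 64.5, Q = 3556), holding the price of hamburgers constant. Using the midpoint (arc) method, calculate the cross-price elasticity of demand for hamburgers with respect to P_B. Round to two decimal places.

-0.67

ΔQ_A = 3556 − 3910 = -354; ΔP_B = 64.5 − 56 = 8.5.
Midpoints: Q̄_A = 3733.0, P̄_B = 60.25.
ε = (ΔQ_A/Q̄_A)/(ΔP_B/P̄_B) = (-354/3733.0)/(8.5/60.25) ≈ -0.67.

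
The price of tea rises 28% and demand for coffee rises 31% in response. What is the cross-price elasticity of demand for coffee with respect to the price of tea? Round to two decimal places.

1.11

ε = (%ΔQ of coffee) / (%ΔP of tea) = (31%) / (28%) ≈ 1.11.
Positive cross-price elasticity: substitutes.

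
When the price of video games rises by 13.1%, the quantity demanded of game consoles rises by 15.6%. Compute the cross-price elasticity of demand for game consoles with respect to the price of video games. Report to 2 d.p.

1.19

ε = (%ΔQ of game consoles) / (%ΔP of video games) = (15.6%) / (13.1%) ≈ 1.19.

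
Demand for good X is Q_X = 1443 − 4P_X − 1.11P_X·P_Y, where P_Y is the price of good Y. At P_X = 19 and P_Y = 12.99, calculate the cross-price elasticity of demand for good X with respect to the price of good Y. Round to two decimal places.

At P_X = 19 and P_Y = 12.99: Q_X = 1093.041.
∂Q_X/∂P_Y = -1.11P_X = -1.11(19) = -21.0900.
ε = (∂Q_X/∂P_Y)(P_Y/Q_X) = -21.0900 × (12.99/1093.041) ≈ -0.25.

-0.25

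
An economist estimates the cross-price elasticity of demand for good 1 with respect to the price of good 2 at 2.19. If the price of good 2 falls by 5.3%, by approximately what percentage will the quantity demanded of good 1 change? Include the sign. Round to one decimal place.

%ΔQ ≈ ε × %ΔP of good 2 = 2.19 × (-5.3%) = -11.6%.

-11.6%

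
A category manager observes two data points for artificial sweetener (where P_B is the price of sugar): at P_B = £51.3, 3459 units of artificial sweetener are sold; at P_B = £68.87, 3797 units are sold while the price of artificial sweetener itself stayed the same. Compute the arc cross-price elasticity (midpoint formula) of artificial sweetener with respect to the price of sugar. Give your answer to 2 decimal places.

0.32

ΔQ_A = 3797 − 3459 = 338; ΔP_B = 68.87 − 51.3 = 17.57.
Midpoints: Q̄_A = 3628.0, P̄_B = 60.09.
ε = (ΔQ_A/Q̄_A)/(ΔP_B/P̄_B) = (338/3628.0)/(17.57/60.09) ≈ 0.32.
ε > 0: artificial sweetener and sugar are substitutes.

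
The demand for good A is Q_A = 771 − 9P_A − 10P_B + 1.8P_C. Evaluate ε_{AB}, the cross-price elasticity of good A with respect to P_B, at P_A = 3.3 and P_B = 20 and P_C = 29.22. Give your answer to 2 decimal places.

-0.34

At P_A = 3.3 and P_B = 20 and P_C = 29.22: Q_A = 593.896.
∂Q_A/∂P_B = -10.
ε = (∂Q_A/∂P_B)(P_B/Q_A) = -10 × (20/593.896) ≈ -0.34.
Since ε < 0, good A and good B are complements.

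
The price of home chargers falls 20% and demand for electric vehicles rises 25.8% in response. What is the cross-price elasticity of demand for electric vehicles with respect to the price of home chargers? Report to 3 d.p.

-1.290

ε = (%ΔQ of electric vehicles) / (%ΔP of home chargers) = (25.8%) / (-20%) ≈ -1.290.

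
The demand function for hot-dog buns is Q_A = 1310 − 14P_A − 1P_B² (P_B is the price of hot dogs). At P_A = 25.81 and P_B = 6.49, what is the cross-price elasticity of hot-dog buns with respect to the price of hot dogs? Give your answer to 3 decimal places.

At P_A = 25.81 and P_B = 6.49: Q_A = 906.540.
∂Q_A/∂P_B = -2P_B = -2(6.49) = -12.9800.
ε = (∂Q_A/∂P_B)(P_B/Q_A) = -12.9800 × (6.49/906.540) ≈ -0.093.
ε < 0: complements.

-0.093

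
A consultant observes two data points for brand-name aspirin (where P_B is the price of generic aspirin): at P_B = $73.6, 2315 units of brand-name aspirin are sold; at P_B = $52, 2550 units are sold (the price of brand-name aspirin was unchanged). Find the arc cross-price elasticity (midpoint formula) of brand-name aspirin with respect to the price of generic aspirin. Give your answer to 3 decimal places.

ΔQ_A = 2550 − 2315 = 235; ΔP_B = 52 − 73.6 = -21.6.
Midpoints: Q̄_A = 2432.5, P̄_B = 62.80.
ε = (ΔQ_A/Q̄_A)/(ΔP_B/P̄_B) = (235/2432.5)/(-21.6/62.80) ≈ -0.281.
ε < 0: brand-name aspirin and generic aspirin are complements.

-0.281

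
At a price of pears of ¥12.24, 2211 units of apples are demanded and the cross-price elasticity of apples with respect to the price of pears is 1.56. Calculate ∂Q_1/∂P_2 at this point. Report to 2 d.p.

ε = (∂Q_1/∂P_2)·(P_2/Q_1) ⇒ ∂Q_1/∂P_2 = ε·Q_1/P_2 = 1.56 × 2211/12.24 ≈ 281.79.

281.79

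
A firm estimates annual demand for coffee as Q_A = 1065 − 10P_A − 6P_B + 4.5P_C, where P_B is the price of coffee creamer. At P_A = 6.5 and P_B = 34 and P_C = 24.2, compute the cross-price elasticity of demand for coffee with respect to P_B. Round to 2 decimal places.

-0.23

At P_A = 6.5 and P_B = 34 and P_C = 24.2: Q_A = 904.9.
∂Q_A/∂P_B = -6.
ε = (∂Q_A/∂P_B)(P_B/Q_A) = -6 × (34/904.9) ≈ -0.23.
Since ε < 0, coffee and coffee creamer are complements.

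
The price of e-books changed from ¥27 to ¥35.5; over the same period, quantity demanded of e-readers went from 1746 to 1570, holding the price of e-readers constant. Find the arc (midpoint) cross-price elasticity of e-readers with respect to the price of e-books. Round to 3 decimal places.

ΔQ_A = 1570 − 1746 = -176; ΔP_B = 35.5 − 27 = 8.5.
Midpoints: Q̄_A = 1658.0, P̄_B = 31.25.
ε = (ΔQ_A/Q̄_A)/(ΔP_B/P̄_B) = (-176/1658.0)/(8.5/31.25) ≈ -0.390.
ε < 0: e-readers and e-books are complements.

-0.390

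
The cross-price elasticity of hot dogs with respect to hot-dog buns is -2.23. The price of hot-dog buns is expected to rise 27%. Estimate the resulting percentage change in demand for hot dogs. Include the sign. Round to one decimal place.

-60.2%

%ΔQ ≈ ε × %ΔP of hot-dog buns = -2.23 × (27%) = -60.2%.
Demand for hot dogs falls by about 60.2%.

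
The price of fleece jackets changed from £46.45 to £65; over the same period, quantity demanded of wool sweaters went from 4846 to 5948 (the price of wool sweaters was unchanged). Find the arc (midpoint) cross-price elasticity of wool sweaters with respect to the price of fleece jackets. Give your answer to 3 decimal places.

0.613

ΔQ_A = 5948 − 4846 = 1102; ΔP_B = 65 − 46.45 = 18.55.
Midpoints: Q̄_A = 5397.0, P̄_B = 55.73.
ε = (ΔQ_A/Q̄_A)/(ΔP_B/P̄_B) = (1102/5397.0)/(18.55/55.73) ≈ 0.613.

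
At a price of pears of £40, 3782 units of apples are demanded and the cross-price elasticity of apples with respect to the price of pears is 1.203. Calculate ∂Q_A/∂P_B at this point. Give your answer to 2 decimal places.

ε = (∂Q_A/∂P_B)·(P_B/Q_A) ⇒ ∂Q_A/∂P_B = ε·Q_A/P_B = 1.203 × 3782/40 ≈ 113.74.

113.74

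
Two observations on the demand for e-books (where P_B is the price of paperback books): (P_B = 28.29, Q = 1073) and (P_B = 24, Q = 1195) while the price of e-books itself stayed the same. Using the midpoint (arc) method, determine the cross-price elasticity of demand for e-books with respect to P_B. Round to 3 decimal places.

ΔQ_A = 1195 − 1073 = 122; ΔP_B = 24 − 28.29 = -4.29.
Midpoints: Q̄_A = 1134.0, P̄_B = 26.14.
ε = (ΔQ_A/Q̄_A)/(ΔP_B/P̄_B) = (122/1134.0)/(-4.29/26.14) ≈ -0.656.
ε < 0: e-books and paperback books are complements.

-0.656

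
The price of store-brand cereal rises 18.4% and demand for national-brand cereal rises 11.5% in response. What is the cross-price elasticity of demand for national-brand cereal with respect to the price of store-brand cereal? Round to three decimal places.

ε = (%ΔQ of national-brand cereal) / (%ΔP of store-brand cereal) = (11.5%) / (18.4%) ≈ 0.625.

0.625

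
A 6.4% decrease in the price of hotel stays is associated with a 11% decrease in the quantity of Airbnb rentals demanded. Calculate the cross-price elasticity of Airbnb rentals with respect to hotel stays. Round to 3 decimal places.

ε = (%ΔQ of Airbnb rentals) / (%ΔP of hotel stays) = (-11%) / (-6.4%) ≈ 1.719.
Positive cross-price elasticity: substitutes.

1.719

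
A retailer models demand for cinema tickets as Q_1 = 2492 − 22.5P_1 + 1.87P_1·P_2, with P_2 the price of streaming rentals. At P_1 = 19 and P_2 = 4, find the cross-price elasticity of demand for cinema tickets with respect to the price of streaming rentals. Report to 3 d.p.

At P_1 = 19 and P_2 = 4: Q_1 = 2206.62.
∂Q_1/∂P_2 = 1.87P_1 = 1.87(19) = 35.5300.
ε = (∂Q_1/∂P_2)(P_2/Q_1) = 35.5300 × (4/2206.62) ≈ 0.064.

0.064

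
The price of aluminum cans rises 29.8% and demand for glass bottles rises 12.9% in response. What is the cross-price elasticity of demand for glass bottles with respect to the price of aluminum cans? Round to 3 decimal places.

0.433

ε = (%ΔQ of glass bottles) / (%ΔP of aluminum cans) = (12.9%) / (29.8%) ≈ 0.433.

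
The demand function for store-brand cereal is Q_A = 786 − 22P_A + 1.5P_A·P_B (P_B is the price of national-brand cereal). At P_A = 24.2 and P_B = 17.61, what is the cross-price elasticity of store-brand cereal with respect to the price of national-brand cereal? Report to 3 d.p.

0.716

At P_A = 24.2 and P_B = 17.61: Q_A = 892.843.
∂Q_A/∂P_B = 1.5P_A = 1.5(24.2) = 36.3000.
ε = (∂Q_A/∂P_B)(P_B/Q_A) = 36.3000 × (17.61/892.843) ≈ 0.716.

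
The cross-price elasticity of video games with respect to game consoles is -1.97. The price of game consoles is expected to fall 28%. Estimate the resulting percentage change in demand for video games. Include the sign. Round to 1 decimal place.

55.2%

%ΔQ ≈ ε × %ΔP of game consoles = -1.97 × (-28%) = 55.2%.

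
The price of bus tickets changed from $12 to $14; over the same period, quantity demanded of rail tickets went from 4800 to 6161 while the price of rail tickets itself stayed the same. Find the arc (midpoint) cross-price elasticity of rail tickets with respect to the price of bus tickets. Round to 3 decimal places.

ΔQ_A = 6161 − 4800 = 1361; ΔP_B = 14 − 12 = 2.
Midpoints: Q̄_A = 5480.5, P̄_B = 13.00.
ε = (ΔQ_A/Q̄_A)/(ΔP_B/P̄_B) = (1361/5480.5)/(2/13.00) ≈ 1.614.

1.614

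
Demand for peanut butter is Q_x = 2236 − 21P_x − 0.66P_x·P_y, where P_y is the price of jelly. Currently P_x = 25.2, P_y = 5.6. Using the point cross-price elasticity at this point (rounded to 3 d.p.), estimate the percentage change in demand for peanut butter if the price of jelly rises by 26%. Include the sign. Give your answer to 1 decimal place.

At P_x = 25.2, P_y = 5.6: Q_x = 1613.661.
∂Q_x/∂P_y = -0.66P_x = -16.6320.
ε = (∂Q_x/∂P_y)(P_y/Q_x) = -16.6320 × 5.6/1613.661 ≈ -0.058.
%ΔQ_x ≈ ε × %ΔP_y = -0.058 × (26%) = -1.5%.

-1.5%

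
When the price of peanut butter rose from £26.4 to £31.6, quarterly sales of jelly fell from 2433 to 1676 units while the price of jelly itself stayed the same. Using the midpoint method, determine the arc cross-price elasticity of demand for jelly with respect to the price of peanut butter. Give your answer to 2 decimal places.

ΔQ_A = 1676 − 2433 = -757; ΔP_B = 31.6 − 26.4 = 5.2.
Midpoints: Q̄_A = 2054.5, P̄_B = 29.00.
ε = (ΔQ_A/Q̄_A)/(ΔP_B/P̄_B) = (-757/2054.5)/(5.2/29.00) ≈ -2.05.

-2.05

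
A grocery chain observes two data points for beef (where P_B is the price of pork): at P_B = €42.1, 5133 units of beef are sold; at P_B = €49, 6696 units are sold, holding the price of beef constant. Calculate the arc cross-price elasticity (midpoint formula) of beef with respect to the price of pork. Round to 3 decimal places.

1.745

ΔQ_A = 6696 − 5133 = 1563; ΔP_B = 49 − 42.1 = 6.9.
Midpoints: Q̄_A = 5914.5, P̄_B = 45.55.
ε = (ΔQ_A/Q̄_A)/(ΔP_B/P̄_B) = (1563/5914.5)/(6.9/45.55) ≈ 1.745.
ε > 0: beef and pork are substitutes.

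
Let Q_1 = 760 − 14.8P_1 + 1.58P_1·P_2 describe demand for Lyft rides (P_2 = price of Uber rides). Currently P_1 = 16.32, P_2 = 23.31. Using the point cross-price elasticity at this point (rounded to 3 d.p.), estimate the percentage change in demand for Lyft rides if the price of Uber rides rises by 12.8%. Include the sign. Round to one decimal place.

At P_1 = 16.32, P_2 = 23.31: Q_1 = 1119.526.
∂Q_1/∂P_2 = 1.58P_1 = 25.7856.
ε = (∂Q_1/∂P_2)(P_2/Q_1) = 25.7856 × 23.31/1119.526 ≈ 0.537.
%ΔQ_1 ≈ ε × %ΔP_2 = 0.537 × (12.8%) = 6.9%.

6.9%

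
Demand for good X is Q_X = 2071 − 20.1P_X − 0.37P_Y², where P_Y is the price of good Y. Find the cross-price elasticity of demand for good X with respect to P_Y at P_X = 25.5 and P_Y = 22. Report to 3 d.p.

-0.260

At P_X = 25.5 and P_Y = 22: Q_X = 1379.37.
∂Q_X/∂P_Y = -0.74P_Y = -0.74(22) = -16.2800.
ε = (∂Q_X/∂P_Y)(P_Y/Q_X) = -16.2800 × (22/1379.37) ≈ -0.260.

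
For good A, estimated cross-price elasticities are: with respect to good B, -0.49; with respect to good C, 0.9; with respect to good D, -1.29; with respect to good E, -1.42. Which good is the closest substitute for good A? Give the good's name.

Substitutes have ε > 0. Among the positive values, 0.9 (good C) is largest.

good C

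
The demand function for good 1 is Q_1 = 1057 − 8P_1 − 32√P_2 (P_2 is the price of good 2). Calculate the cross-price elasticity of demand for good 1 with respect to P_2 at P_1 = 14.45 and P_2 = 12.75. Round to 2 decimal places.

-0.07

At P_1 = 14.45 and P_2 = 12.75: Q_1 = 827.137.
∂Q_1/∂P_2 = -32/(2√P_2) = -32/(2√12.75) = -4.4809.
ε = (∂Q_1/∂P_2)(P_2/Q_1) = -4.4809 × (12.75/827.137) ≈ -0.07.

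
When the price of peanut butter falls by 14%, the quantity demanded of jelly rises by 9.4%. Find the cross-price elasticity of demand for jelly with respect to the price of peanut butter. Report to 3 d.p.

-0.671

ε = (%ΔQ of jelly) / (%ΔP of peanut butter) = (9.4%) / (-14%) ≈ -0.671.
Negative cross-price elasticity: complements.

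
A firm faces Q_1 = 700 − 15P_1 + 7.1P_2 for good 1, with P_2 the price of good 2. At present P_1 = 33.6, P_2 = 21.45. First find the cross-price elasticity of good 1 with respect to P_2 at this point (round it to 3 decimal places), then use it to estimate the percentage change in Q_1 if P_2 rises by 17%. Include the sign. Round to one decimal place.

7.4%

At P_1 = 33.6, P_2 = 21.45: Q_1 = 348.295.
∂Q_1/∂P_2 = 7.1.
ε = (∂Q_1/∂P_2)(P_2/Q_1) = 7.1000 × 21.45/348.295 ≈ 0.437.
%ΔQ_1 ≈ ε × %ΔP_2 = 0.437 × (17%) = 7.4%.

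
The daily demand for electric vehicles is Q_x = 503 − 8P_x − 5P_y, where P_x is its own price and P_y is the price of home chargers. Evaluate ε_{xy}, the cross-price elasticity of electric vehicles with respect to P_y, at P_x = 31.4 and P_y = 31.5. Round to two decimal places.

-1.67

At P_x = 31.4 and P_y = 31.5: Q_x = 94.3.
∂Q_x/∂P_y = -5.
ε = (∂Q_x/∂P_y)(P_y/Q_x) = -5 × (31.5/94.3) ≈ -1.67.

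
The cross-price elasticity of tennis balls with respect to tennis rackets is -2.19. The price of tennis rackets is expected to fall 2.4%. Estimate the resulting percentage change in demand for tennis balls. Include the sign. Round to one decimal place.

5.3%

%ΔQ ≈ ε × %ΔP of tennis rackets = -2.19 × (-2.4%) = 5.3%.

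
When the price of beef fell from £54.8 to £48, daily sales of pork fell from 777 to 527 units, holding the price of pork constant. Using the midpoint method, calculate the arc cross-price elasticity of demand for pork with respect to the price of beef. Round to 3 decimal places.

ΔQ_A = 527 − 777 = -250; ΔP_B = 48 − 54.8 = -6.8.
Midpoints: Q̄_A = 652.0, P̄_B = 51.40.
ε = (ΔQ_A/Q̄_A)/(ΔP_B/P̄_B) = (-250/652.0)/(-6.8/51.40) ≈ 2.898.

2.898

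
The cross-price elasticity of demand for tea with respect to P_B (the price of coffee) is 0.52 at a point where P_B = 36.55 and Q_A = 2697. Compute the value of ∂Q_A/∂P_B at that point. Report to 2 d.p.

38.37

ε = (∂Q_A/∂P_B)·(P_B/Q_A) ⇒ ∂Q_A/∂P_B = ε·Q_A/P_B = 0.52 × 2697/36.55 ≈ 38.37.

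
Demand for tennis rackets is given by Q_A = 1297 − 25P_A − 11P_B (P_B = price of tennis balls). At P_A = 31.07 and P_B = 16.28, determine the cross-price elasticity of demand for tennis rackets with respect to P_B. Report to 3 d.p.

At P_A = 31.07 and P_B = 16.28: Q_A = 341.17.
∂Q_A/∂P_B = -11.
ε = (∂Q_A/∂P_B)(P_B/Q_A) = -11 × (16.28/341.17) ≈ -0.525.
Since ε < 0, tennis rackets and tennis balls are complements.

-0.525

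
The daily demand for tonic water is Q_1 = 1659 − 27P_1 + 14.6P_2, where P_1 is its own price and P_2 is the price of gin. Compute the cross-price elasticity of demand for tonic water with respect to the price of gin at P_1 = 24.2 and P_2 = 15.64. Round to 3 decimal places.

0.185

At P_1 = 24.2 and P_2 = 15.64: Q_1 = 1233.944.
∂Q_1/∂P_2 = 14.6.
ε = (∂Q_1/∂P_2)(P_2/Q_1) = 14.6 × (15.64/1233.944) ≈ 0.185.
Since ε > 0, tonic water and gin are substitutes.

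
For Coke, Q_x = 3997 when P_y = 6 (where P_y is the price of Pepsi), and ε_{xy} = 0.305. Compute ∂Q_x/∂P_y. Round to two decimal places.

203.18

ε = (∂Q_x/∂P_y)·(P_y/Q_x) ⇒ ∂Q_x/∂P_y = ε·Q_x/P_y = 0.305 × 3997/6 ≈ 203.18.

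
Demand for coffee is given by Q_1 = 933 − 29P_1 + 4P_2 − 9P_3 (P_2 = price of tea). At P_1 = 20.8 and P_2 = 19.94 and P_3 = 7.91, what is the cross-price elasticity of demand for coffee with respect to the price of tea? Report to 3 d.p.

0.236

At P_1 = 20.8 and P_2 = 19.94 and P_3 = 7.91: Q_1 = 338.37.
∂Q_1/∂P_2 = 4.
ε = (∂Q_1/∂P_2)(P_2/Q_1) = 4 × (19.94/338.37) ≈ 0.236.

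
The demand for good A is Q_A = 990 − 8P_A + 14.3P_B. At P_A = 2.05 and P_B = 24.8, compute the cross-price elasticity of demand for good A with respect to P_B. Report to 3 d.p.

At P_A = 2.05 and P_B = 24.8: Q_A = 1328.24.
∂Q_A/∂P_B = 14.3.
ε = (∂Q_A/∂P_B)(P_B/Q_A) = 14.3 × (24.8/1328.24) ≈ 0.267.
Since ε > 0, good A and good B are substitutes.

0.267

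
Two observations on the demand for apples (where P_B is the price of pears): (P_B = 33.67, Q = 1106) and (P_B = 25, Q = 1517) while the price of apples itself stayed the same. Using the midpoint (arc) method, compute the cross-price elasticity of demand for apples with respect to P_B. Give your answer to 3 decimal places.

ΔQ_A = 1517 − 1106 = 411; ΔP_B = 25 − 33.67 = -8.67.
Midpoints: Q̄_A = 1311.5, P̄_B = 29.34.
ε = (ΔQ_A/Q̄_A)/(ΔP_B/P̄_B) = (411/1311.5)/(-8.67/29.34) ≈ -1.060.

-1.060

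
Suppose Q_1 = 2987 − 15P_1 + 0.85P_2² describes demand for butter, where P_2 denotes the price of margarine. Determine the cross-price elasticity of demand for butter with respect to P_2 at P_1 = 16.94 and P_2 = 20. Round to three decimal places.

0.221

At P_1 = 16.94 and P_2 = 20: Q_1 = 3072.9.
∂Q_1/∂P_2 = 1.7P_2 = 1.7(20) = 34.0000.
ε = (∂Q_1/∂P_2)(P_2/Q_1) = 34.0000 × (20/3072.9) ≈ 0.221.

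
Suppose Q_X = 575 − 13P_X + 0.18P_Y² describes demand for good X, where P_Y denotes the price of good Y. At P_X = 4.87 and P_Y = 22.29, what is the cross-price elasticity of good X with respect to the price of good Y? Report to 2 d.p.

0.30

At P_X = 4.87 and P_Y = 22.29: Q_X = 601.122.
∂Q_X/∂P_Y = 0.36P_Y = 0.36(22.29) = 8.0244.
ε = (∂Q_X/∂P_Y)(P_Y/Q_X) = 8.0244 × (22.29/601.122) ≈ 0.30.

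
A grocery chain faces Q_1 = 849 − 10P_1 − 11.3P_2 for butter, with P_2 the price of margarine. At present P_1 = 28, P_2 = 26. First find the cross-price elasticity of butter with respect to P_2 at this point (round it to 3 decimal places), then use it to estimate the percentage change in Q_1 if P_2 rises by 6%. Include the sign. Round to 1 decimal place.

At P_1 = 28, P_2 = 26: Q_1 = 275.2.
∂Q_1/∂P_2 = -11.3.
ε = (∂Q_1/∂P_2)(P_2/Q_1) = -11.3000 × 26/275.2 ≈ -1.068.
%ΔQ_1 ≈ ε × %ΔP_2 = -1.068 × (6%) = -6.4%.

-6.4%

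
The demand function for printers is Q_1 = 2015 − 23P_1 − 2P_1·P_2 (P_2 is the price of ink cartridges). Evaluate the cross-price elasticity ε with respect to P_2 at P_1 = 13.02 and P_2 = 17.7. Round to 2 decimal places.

At P_1 = 13.02 and P_2 = 17.7: Q_1 = 1254.632.
∂Q_1/∂P_2 = -2P_1 = -2(13.02) = -26.0400.
ε = (∂Q_1/∂P_2)(P_2/Q_1) = -26.0400 × (17.7/1254.632) ≈ -0.37.
ε < 0: complements.

-0.37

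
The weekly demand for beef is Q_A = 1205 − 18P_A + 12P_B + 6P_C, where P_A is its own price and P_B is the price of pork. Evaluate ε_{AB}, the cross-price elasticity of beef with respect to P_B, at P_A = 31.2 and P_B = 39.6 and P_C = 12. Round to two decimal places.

0.40

At P_A = 31.2 and P_B = 39.6 and P_C = 12: Q_A = 1190.6.
∂Q_A/∂P_B = 12.
ε = (∂Q_A/∂P_B)(P_B/Q_A) = 12 × (39.6/1190.6) ≈ 0.40.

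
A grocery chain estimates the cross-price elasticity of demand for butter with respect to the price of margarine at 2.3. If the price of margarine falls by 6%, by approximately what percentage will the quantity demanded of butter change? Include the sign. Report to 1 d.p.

-13.8%

%ΔQ ≈ ε × %ΔP of margarine = 2.3 × (-6%) = -13.8%.
Demand for butter falls by about 13.8%.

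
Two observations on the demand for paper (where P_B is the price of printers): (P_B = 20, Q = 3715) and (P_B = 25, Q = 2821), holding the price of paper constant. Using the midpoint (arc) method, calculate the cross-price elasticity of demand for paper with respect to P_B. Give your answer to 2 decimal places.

ΔQ_A = 2821 − 3715 = -894; ΔP_B = 25 − 20 = 5.
Midpoints: Q̄_A = 3268.0, P̄_B = 22.50.
ε = (ΔQ_A/Q̄_A)/(ΔP_B/P̄_B) = (-894/3268.0)/(5/22.50) ≈ -1.23.

-1.23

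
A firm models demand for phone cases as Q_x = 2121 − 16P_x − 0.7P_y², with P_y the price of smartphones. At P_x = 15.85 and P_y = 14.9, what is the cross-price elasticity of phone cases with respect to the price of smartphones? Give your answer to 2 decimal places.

At P_x = 15.85 and P_y = 14.9: Q_x = 1711.993.
∂Q_x/∂P_y = -1.4P_y = -1.4(14.9) = -20.8600.
ε = (∂Q_x/∂P_y)(P_y/Q_x) = -20.8600 × (14.9/1711.993) ≈ -0.18.

-0.18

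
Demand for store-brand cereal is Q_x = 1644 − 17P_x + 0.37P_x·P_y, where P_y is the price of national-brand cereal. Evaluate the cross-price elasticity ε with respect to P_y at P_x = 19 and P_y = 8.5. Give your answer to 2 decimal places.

At P_x = 19 and P_y = 8.5: Q_x = 1380.755.
∂Q_x/∂P_y = 0.37P_x = 0.37(19) = 7.0300.
ε = (∂Q_x/∂P_y)(P_y/Q_x) = 7.0300 × (8.5/1380.755) ≈ 0.04.
ε > 0: substitutes.

0.04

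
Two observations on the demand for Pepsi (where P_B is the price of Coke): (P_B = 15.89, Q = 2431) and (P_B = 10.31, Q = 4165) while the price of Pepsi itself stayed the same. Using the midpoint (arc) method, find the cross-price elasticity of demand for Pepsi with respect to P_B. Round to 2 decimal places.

ΔQ_A = 4165 − 2431 = 1734; ΔP_B = 10.31 − 15.89 = -5.58.
Midpoints: Q̄_A = 3298.0, P̄_B = 13.10.
ε = (ΔQ_A/Q̄_A)/(ΔP_B/P̄_B) = (1734/3298.0)/(-5.58/13.10) ≈ -1.23.

-1.23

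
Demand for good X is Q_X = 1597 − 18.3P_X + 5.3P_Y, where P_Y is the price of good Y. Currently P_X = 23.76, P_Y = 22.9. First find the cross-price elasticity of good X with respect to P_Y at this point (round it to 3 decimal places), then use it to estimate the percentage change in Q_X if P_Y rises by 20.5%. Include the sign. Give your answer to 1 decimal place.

1.9%

At P_X = 23.76, P_Y = 22.9: Q_X = 1283.562.
∂Q_X/∂P_Y = 5.3.
ε = (∂Q_X/∂P_Y)(P_Y/Q_X) = 5.3000 × 22.9/1283.562 ≈ 0.095.
%ΔQ_X ≈ ε × %ΔP_Y = 0.095 × (20.5%) = 1.9%.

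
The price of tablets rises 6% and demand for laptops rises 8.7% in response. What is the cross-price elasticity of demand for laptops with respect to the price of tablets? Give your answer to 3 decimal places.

1.450

ε = (%ΔQ of laptops) / (%ΔP of tablets) = (8.7%) / (6%) ≈ 1.450.
Positive cross-price elasticity: substitutes.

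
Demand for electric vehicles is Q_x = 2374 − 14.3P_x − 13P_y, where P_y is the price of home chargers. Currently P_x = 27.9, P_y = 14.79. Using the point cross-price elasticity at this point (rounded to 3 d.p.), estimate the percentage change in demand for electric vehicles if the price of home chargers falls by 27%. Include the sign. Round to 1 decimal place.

2.9%

At P_x = 27.9, P_y = 14.79: Q_x = 1782.76.
∂Q_x/∂P_y = -13.
ε = (∂Q_x/∂P_y)(P_y/Q_x) = -13.0000 × 14.79/1782.76 ≈ -0.108.
%ΔQ_x ≈ ε × %ΔP_y = -0.108 × (-27%) = 2.9%.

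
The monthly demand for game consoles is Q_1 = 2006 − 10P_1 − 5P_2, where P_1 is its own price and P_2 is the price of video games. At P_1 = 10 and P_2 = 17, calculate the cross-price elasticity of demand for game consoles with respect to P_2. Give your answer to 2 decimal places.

At P_1 = 10 and P_2 = 17: Q_1 = 1821.
∂Q_1/∂P_2 = -5.
ε = (∂Q_1/∂P_2)(P_2/Q_1) = -5 × (17/1821) ≈ -0.05.
Since ε < 0, game consoles and video games are complements.

-0.05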